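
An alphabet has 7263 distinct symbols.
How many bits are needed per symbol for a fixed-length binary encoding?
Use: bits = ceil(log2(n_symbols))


log2(7263) = 12.8263
Bracket: 2^12 = 4096 < 7263 <= 2^13 = 8192
So ceil(log2(7263)) = 13

bits = ceil(log2(7263)) = ceil(12.8263) = 13 bits


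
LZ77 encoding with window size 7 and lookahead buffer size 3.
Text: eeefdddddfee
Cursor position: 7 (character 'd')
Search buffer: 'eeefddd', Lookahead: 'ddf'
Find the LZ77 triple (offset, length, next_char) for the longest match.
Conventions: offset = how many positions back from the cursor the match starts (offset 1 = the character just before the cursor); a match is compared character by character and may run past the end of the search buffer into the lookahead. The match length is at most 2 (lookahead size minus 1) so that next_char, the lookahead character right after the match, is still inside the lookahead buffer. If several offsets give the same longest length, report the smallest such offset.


Try each offset into the search buffer:
  offset=1 (pos 6, char 'd'): match length 2
  offset=2 (pos 5, char 'd'): match length 2
  offset=3 (pos 4, char 'd'): match length 2
  offset=4 (pos 3, char 'f'): match length 0
  offset=5 (pos 2, char 'e'): match length 0
  offset=6 (pos 1, char 'e'): match length 0
  offset=7 (pos 0, char 'e'): match length 0
Longest match has length 2, found at offsets 1, 2, 3; take the smallest, offset 1.
next_char = character at position 7 + 2 = 9 -> 'f'

Best match: offset=1, length=2 (matching 'dd' starting at position 6)
LZ77 triple: (1, 2, 'f')


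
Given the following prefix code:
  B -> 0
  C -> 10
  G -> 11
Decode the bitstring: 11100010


Decoding step by step:
Bits 11 -> G
Bits 10 -> C
Bits 0 -> B
Bits 0 -> B
Bits 10 -> C


Decoded message: GCBBC


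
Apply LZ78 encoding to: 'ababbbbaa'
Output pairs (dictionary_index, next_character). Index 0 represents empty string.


LZ78 encoding steps:
Dictionary: {0: ''}
Step 1: w='' (idx 0), next='a' -> output (0, 'a'), add 'a' as idx 1
Step 2: w='' (idx 0), next='b' -> output (0, 'b'), add 'b' as idx 2
Step 3: w='a' (idx 1), next='b' -> output (1, 'b'), add 'ab' as idx 3
Step 4: w='b' (idx 2), next='b' -> output (2, 'b'), add 'bb' as idx 4
Step 5: w='b' (idx 2), next='a' -> output (2, 'a'), add 'ba' as idx 5
Step 6: w='a' (idx 1), end of input -> output (1, '')


Encoded: [(0, 'a'), (0, 'b'), (1, 'b'), (2, 'b'), (2, 'a'), (1, '')]


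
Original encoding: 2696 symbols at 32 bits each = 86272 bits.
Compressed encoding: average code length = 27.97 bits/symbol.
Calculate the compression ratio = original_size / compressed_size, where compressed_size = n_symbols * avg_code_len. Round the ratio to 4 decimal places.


original_size = n_symbols * orig_bits = 2696 * 32 = 86272 bits
compressed_size = n_symbols * avg_code_len = 2696 * 27.97 = 75407.12 bits
ratio = original_size / compressed_size = 86272 / 75407.12 = 1.1441

Compression ratio = 1.1441


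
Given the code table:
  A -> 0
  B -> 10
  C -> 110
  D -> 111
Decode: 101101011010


Decoding:
10 -> B
110 -> C
10 -> B
110 -> C
10 -> B


Result: BCBCB


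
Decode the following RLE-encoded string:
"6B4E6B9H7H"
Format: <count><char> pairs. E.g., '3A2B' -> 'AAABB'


Expanding each <count><char> pair:
  6B -> 'BBBBBB'
  4E -> 'EEEE'
  6B -> 'BBBBBB'
  9H -> 'HHHHHHHHH'
  7H -> 'HHHHHHH'

Decoded = BBBBBBEEEEBBBBBBHHHHHHHHHHHHHHHH


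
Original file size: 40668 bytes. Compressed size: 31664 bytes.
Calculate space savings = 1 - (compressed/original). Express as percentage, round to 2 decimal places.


ratio = compressed/original = 31664/40668 = 0.778597
savings = 1 - ratio = 1 - 0.778597 = 0.221403
as a percentage: 0.221403 * 100 = 22.14%

Space savings = 1 - 31664/40668 = 22.14%


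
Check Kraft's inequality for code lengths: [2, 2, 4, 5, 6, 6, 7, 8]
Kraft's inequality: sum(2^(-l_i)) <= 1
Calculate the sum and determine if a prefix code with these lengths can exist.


Sum = 2^(-2) + 2^(-2) + 2^(-4) + 2^(-5) + 2^(-6) + 2^(-6) + 2^(-7) + 2^(-8)
    = 0.25 + 0.25 + 0.0625 + 0.03125 + 0.015625 + 0.015625 + 0.0078125 + 0.00390625
    = 163/256 = 0.63671875
Since 0.63671875 <= 1, Kraft's inequality IS satisfied.
A prefix code with these lengths CAN exist.

Kraft sum = 0.63671875. Satisfied.


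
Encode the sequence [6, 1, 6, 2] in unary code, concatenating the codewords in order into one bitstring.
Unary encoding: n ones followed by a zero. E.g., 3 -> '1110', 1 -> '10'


Encode each number as n ones followed by a terminating 0:
  6 -> 1111110 (7 bits)
  1 -> 10 (2 bits)
  6 -> 1111110 (7 bits)
  2 -> 110 (3 bits)
Total length = 7 + 2 + 7 + 3 = 19 bits.

Unary([6, 1, 6, 2]) = 1111110101111110110 (19 bits)


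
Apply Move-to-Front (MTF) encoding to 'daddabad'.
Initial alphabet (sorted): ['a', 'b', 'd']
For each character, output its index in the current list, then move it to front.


MTF encoding:
'd': index 2 in ['a', 'b', 'd'] -> ['d', 'a', 'b']
'a': index 1 in ['d', 'a', 'b'] -> ['a', 'd', 'b']
'd': index 1 in ['a', 'd', 'b'] -> ['d', 'a', 'b']
'd': index 0 in ['d', 'a', 'b'] -> ['d', 'a', 'b']
'a': index 1 in ['d', 'a', 'b'] -> ['a', 'd', 'b']
'b': index 2 in ['a', 'd', 'b'] -> ['b', 'a', 'd']
'a': index 1 in ['b', 'a', 'd'] -> ['a', 'b', 'd']
'd': index 2 in ['a', 'b', 'd'] -> ['d', 'a', 'b']


Output: [2, 1, 1, 0, 1, 2, 1, 2]


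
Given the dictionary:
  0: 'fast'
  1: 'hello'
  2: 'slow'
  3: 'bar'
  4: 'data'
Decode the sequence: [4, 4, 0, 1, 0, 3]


Look up each index in the dictionary:
  4 -> 'data'
  4 -> 'data'
  0 -> 'fast'
  1 -> 'hello'
  0 -> 'fast'
  3 -> 'bar'

Decoded: "data data fast hello fast bar"


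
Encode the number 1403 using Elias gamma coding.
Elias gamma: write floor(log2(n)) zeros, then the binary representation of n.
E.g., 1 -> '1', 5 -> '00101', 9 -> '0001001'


num_bits = floor(log2(1403)) + 1 = 11
leading_zeros = num_bits - 1 = 10
binary(1403) = 10101111011

Elias gamma(1403) = '0000000000' + '10101111011' = 000000000010101111011 (21 bits)


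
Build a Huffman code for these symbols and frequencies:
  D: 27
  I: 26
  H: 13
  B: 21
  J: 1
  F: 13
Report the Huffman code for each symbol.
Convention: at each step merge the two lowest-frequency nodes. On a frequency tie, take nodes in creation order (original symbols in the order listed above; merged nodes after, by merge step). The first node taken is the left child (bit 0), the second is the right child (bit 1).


Huffman tree construction:
Step 1: Merge J(1) + H(13) = 14
Step 2: Merge F(13) + (J+H)(14) = 27
Step 3: Merge B(21) + I(26) = 47
Step 4: Merge D(27) + (F+(J+H))(27) = 54
Step 5: Merge (B+I)(47) + (D+(F+(J+H)))(54) = 101
Read each symbol's code off the tree from the root (left child = 0, right child = 1).

Codes:
  D: 10 (length 2)
  I: 01 (length 2)
  H: 1111 (length 4)
  B: 00 (length 2)
  J: 1110 (length 4)
  F: 110 (length 3)
Average code length: 243/101 = 2.4059 bits/symbol


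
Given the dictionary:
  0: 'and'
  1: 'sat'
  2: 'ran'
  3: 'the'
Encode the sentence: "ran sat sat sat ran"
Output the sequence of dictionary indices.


Look up each word in the dictionary:
  'ran' -> 2
  'sat' -> 1
  'sat' -> 1
  'sat' -> 1
  'ran' -> 2

Encoded: [2, 1, 1, 1, 2]


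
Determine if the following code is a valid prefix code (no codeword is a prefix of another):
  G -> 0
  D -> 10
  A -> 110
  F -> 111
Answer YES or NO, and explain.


Checking each pair (does one codeword prefix another?):
  G='0' vs D='10': no prefix
  G='0' vs A='110': no prefix
  G='0' vs F='111': no prefix
  D='10' vs G='0': no prefix
  D='10' vs A='110': no prefix
  D='10' vs F='111': no prefix
  A='110' vs G='0': no prefix
  A='110' vs D='10': no prefix
  A='110' vs F='111': no prefix
  F='111' vs G='0': no prefix
  F='111' vs D='10': no prefix
  F='111' vs A='110': no prefix
No violation found over all pairs.

YES -- this is a valid prefix code. No codeword is a prefix of any other codeword.


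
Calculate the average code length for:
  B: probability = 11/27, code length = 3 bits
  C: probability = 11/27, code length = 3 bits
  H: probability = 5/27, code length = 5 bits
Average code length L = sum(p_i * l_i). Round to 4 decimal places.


Weighted contributions p_i * l_i:
  B: (11/27) * 3 = 33/27
  C: (11/27) * 3 = 33/27
  H: (5/27) * 5 = 25/27
Sum = (33 + 33 + 25)/27 = 91/27

L = 91/27 = 3.3704 bits/symbol


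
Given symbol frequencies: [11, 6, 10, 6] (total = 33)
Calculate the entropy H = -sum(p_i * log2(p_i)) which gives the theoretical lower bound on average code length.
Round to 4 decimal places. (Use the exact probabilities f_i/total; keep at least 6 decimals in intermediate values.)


Per-symbol terms -p_i * log2(p_i) with p_i = f_i/33:
  p = 11/33 = 0.333333: log2(p) = -1.584963, -p*log2(p) = 0.528321
  p = 6/33 = 0.181818: log2(p) = -2.459432, -p*log2(p) = 0.447169
  p = 10/33 = 0.303030: log2(p) = -1.722466, -p*log2(p) = 0.521959
  p = 6/33 = 0.181818: log2(p) = -2.459432, -p*log2(p) = 0.447169
H = 0.528321 + 0.447169 + 0.521959 + 0.447169 = 1.944618

H = 1.9446 bits/symbol


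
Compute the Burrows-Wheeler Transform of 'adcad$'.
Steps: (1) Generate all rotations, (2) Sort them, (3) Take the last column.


Rotations (sorted):
  0: $adcad -> last char: d
  1: ad$adc -> last char: c
  2: adcad$ -> last char: $
  3: cad$ad -> last char: d
  4: d$adca -> last char: a
  5: dcad$a -> last char: a


BWT = dc$daa


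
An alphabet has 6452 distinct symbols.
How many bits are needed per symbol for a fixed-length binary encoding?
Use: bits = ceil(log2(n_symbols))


log2(6452) = 12.6555
Bracket: 2^12 = 4096 < 6452 <= 2^13 = 8192
So ceil(log2(6452)) = 13

bits = ceil(log2(6452)) = ceil(12.6555) = 13 bits


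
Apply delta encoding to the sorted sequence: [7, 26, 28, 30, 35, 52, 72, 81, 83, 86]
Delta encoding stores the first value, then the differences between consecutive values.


First value: 7
Deltas:
  26 - 7 = 19
  28 - 26 = 2
  30 - 28 = 2
  35 - 30 = 5
  52 - 35 = 17
  72 - 52 = 20
  81 - 72 = 9
  83 - 81 = 2
  86 - 83 = 3


Delta encoded: [7, 19, 2, 2, 5, 17, 20, 9, 2, 3]


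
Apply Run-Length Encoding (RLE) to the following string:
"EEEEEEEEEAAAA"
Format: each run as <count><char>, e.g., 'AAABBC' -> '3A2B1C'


Scanning runs left to right:
  i=0: run of 'E' x 9 -> '9E'
  i=9: run of 'A' x 4 -> '4A'

RLE = 9E4A


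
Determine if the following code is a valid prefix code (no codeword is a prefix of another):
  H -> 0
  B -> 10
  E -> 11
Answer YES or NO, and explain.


Checking each pair (does one codeword prefix another?):
  H='0' vs B='10': no prefix
  H='0' vs E='11': no prefix
  B='10' vs H='0': no prefix
  B='10' vs E='11': no prefix
  E='11' vs H='0': no prefix
  E='11' vs B='10': no prefix
No violation found over all pairs.

YES -- this is a valid prefix code. No codeword is a prefix of any other codeword.


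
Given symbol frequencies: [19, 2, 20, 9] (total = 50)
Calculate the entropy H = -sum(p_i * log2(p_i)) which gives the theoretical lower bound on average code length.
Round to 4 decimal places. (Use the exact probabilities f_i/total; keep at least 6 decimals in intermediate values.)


Per-symbol terms -p_i * log2(p_i) with p_i = f_i/50:
  p = 19/50 = 0.380000: log2(p) = -1.395929, -p*log2(p) = 0.530453
  p = 2/50 = 0.040000: log2(p) = -4.643856, -p*log2(p) = 0.185754
  p = 20/50 = 0.400000: log2(p) = -1.321928, -p*log2(p) = 0.528771
  p = 9/50 = 0.180000: log2(p) = -2.473931, -p*log2(p) = 0.445308
H = 0.530453 + 0.185754 + 0.528771 + 0.445308 = 1.690286

H = 1.6903 bits/symbol


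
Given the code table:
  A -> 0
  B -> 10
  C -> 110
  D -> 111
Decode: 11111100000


Decoding:
111 -> D
111 -> D
0 -> A
0 -> A
0 -> A
0 -> A
0 -> A


Result: DDAAAAA


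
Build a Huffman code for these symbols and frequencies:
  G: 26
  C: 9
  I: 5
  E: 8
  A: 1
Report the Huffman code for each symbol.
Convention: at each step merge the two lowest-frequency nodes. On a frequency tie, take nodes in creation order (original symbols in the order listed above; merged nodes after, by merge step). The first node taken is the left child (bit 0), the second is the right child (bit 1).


Huffman tree construction:
Step 1: Merge A(1) + I(5) = 6
Step 2: Merge (A+I)(6) + E(8) = 14
Step 3: Merge C(9) + ((A+I)+E)(14) = 23
Step 4: Merge (C+((A+I)+E))(23) + G(26) = 49
Read each symbol's code off the tree from the root (left child = 0, right child = 1).

Codes:
  G: 1 (length 1)
  C: 00 (length 2)
  I: 0101 (length 4)
  E: 011 (length 3)
  A: 0100 (length 4)
Average code length: 92/49 = 1.8776 bits/symbol


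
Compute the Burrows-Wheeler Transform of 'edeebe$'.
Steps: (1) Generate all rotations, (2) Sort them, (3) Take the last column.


Rotations (sorted):
  0: $edeebe -> last char: e
  1: be$edee -> last char: e
  2: deebe$e -> last char: e
  3: e$edeeb -> last char: b
  4: ebe$ede -> last char: e
  5: edeebe$ -> last char: $
  6: eebe$ed -> last char: d


BWT = eeebe$d


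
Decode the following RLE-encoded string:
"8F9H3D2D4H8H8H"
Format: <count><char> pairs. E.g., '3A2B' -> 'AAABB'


Expanding each <count><char> pair:
  8F -> 'FFFFFFFF'
  9H -> 'HHHHHHHHH'
  3D -> 'DDD'
  2D -> 'DD'
  4H -> 'HHHH'
  8H -> 'HHHHHHHH'
  8H -> 'HHHHHHHH'

Decoded = FFFFFFFFHHHHHHHHHDDDDDHHHHHHHHHHHHHHHHHHHH


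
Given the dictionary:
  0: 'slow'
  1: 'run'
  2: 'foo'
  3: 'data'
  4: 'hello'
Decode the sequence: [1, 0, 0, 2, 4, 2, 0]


Look up each index in the dictionary:
  1 -> 'run'
  0 -> 'slow'
  0 -> 'slow'
  2 -> 'foo'
  4 -> 'hello'
  2 -> 'foo'
  0 -> 'slow'

Decoded: "run slow slow foo hello foo slow"


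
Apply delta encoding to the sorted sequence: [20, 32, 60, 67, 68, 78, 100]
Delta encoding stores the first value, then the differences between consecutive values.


First value: 20
Deltas:
  32 - 20 = 12
  60 - 32 = 28
  67 - 60 = 7
  68 - 67 = 1
  78 - 68 = 10
  100 - 78 = 22


Delta encoded: [20, 12, 28, 7, 1, 10, 22]


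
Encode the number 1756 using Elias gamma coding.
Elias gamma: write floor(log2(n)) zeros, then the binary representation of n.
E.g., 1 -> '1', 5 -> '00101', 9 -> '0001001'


num_bits = floor(log2(1756)) + 1 = 11
leading_zeros = num_bits - 1 = 10
binary(1756) = 11011011100

Elias gamma(1756) = '0000000000' + '11011011100' = 000000000011011011100 (21 bits)


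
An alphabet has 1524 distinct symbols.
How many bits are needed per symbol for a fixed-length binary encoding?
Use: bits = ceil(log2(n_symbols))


log2(1524) = 10.5736
Bracket: 2^10 = 1024 < 1524 <= 2^11 = 2048
So ceil(log2(1524)) = 11

bits = ceil(log2(1524)) = ceil(10.5736) = 11 bits


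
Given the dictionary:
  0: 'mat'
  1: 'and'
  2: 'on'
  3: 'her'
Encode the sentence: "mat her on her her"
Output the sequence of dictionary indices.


Look up each word in the dictionary:
  'mat' -> 0
  'her' -> 3
  'on' -> 2
  'her' -> 3
  'her' -> 3

Encoded: [0, 3, 2, 3, 3]


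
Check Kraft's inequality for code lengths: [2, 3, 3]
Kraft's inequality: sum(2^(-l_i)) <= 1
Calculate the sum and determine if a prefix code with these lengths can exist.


Sum = 2^(-2) + 2^(-3) + 2^(-3)
    = 0.25 + 0.125 + 0.125
    = 4/8 = 0.5
Since 0.5 <= 1, Kraft's inequality IS satisfied.
A prefix code with these lengths CAN exist.

Kraft sum = 0.5. Satisfied.


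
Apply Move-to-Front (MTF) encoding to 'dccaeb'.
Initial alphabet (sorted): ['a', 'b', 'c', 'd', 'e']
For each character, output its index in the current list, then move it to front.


MTF encoding:
'd': index 3 in ['a', 'b', 'c', 'd', 'e'] -> ['d', 'a', 'b', 'c', 'e']
'c': index 3 in ['d', 'a', 'b', 'c', 'e'] -> ['c', 'd', 'a', 'b', 'e']
'c': index 0 in ['c', 'd', 'a', 'b', 'e'] -> ['c', 'd', 'a', 'b', 'e']
'a': index 2 in ['c', 'd', 'a', 'b', 'e'] -> ['a', 'c', 'd', 'b', 'e']
'e': index 4 in ['a', 'c', 'd', 'b', 'e'] -> ['e', 'a', 'c', 'd', 'b']
'b': index 4 in ['e', 'a', 'c', 'd', 'b'] -> ['b', 'e', 'a', 'c', 'd']


Output: [3, 3, 0, 2, 4, 4]


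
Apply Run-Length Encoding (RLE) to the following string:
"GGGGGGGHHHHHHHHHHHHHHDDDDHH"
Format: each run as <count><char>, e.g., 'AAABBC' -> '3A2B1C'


Scanning runs left to right:
  i=0: run of 'G' x 7 -> '7G'
  i=7: run of 'H' x 14 -> '14H'
  i=21: run of 'D' x 4 -> '4D'
  i=25: run of 'H' x 2 -> '2H'

RLE = 7G14H4D2H


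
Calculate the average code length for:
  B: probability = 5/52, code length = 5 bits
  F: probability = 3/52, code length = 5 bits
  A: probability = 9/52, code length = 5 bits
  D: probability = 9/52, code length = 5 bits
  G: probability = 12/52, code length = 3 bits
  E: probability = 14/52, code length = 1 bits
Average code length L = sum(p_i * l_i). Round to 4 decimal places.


Weighted contributions p_i * l_i:
  B: (5/52) * 5 = 25/52
  F: (3/52) * 5 = 15/52
  A: (9/52) * 5 = 45/52
  D: (9/52) * 5 = 45/52
  G: (12/52) * 3 = 36/52
  E: (14/52) * 1 = 14/52
Sum = (25 + 15 + 45 + 45 + 36 + 14)/52 = 180/52

L = 180/52 = 3.4615 bits/symbol


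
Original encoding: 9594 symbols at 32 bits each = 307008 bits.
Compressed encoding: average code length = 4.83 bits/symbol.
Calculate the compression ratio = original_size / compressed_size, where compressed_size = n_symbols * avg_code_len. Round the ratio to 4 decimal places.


original_size = n_symbols * orig_bits = 9594 * 32 = 307008 bits
compressed_size = n_symbols * avg_code_len = 9594 * 4.83 = 46339.02 bits
ratio = original_size / compressed_size = 307008 / 46339.02 = 6.6253

Compression ratio = 6.6253


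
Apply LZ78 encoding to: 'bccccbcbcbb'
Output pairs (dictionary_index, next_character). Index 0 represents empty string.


LZ78 encoding steps:
Dictionary: {0: ''}
Step 1: w='' (idx 0), next='b' -> output (0, 'b'), add 'b' as idx 1
Step 2: w='' (idx 0), next='c' -> output (0, 'c'), add 'c' as idx 2
Step 3: w='c' (idx 2), next='c' -> output (2, 'c'), add 'cc' as idx 3
Step 4: w='c' (idx 2), next='b' -> output (2, 'b'), add 'cb' as idx 4
Step 5: w='cb' (idx 4), next='c' -> output (4, 'c'), add 'cbc' as idx 5
Step 6: w='b' (idx 1), next='b' -> output (1, 'b'), add 'bb' as idx 6


Encoded: [(0, 'b'), (0, 'c'), (2, 'c'), (2, 'b'), (4, 'c'), (1, 'b')]


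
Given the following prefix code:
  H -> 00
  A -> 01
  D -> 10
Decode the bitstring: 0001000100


Decoding step by step:
Bits 00 -> H
Bits 01 -> A
Bits 00 -> H
Bits 01 -> A
Bits 00 -> H


Decoded message: HAHAH


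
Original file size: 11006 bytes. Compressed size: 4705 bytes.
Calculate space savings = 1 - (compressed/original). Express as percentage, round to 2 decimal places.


ratio = compressed/original = 4705/11006 = 0.427494
savings = 1 - ratio = 1 - 0.427494 = 0.572506
as a percentage: 0.572506 * 100 = 57.25%

Space savings = 1 - 4705/11006 = 57.25%


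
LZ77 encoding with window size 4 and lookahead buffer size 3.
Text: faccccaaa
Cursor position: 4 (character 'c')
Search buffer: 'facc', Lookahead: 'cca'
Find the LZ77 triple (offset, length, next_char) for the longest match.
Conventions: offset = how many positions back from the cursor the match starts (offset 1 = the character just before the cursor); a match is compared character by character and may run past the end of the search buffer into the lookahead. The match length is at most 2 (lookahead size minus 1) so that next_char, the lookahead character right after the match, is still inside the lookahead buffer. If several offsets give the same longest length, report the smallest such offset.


Try each offset into the search buffer:
  offset=1 (pos 3, char 'c'): match length 2
  offset=2 (pos 2, char 'c'): match length 2
  offset=3 (pos 1, char 'a'): match length 0
  offset=4 (pos 0, char 'f'): match length 0
Longest match has length 2, found at offsets 1, 2; take the smallest, offset 1.
next_char = character at position 4 + 2 = 6 -> 'a'

Best match: offset=1, length=2 (matching 'cc' starting at position 3)
LZ77 triple: (1, 2, 'a')


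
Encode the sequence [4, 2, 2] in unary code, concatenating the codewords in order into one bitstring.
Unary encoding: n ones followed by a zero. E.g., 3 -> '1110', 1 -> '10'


Encode each number as n ones followed by a terminating 0:
  4 -> 11110 (5 bits)
  2 -> 110 (3 bits)
  2 -> 110 (3 bits)
Total length = 5 + 3 + 3 = 11 bits.

Unary([4, 2, 2]) = 11110110110 (11 bits)


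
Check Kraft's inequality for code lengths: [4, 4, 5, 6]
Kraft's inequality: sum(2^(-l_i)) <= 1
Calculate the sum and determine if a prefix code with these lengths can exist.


Sum = 2^(-4) + 2^(-4) + 2^(-5) + 2^(-6)
    = 0.0625 + 0.0625 + 0.03125 + 0.015625
    = 11/64 = 0.171875
Since 0.171875 <= 1, Kraft's inequality IS satisfied.
A prefix code with these lengths CAN exist.

Kraft sum = 0.171875. Satisfied.


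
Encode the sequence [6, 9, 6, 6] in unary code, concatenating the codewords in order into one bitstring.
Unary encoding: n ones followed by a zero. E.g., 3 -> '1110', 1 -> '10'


Encode each number as n ones followed by a terminating 0:
  6 -> 1111110 (7 bits)
  9 -> 1111111110 (10 bits)
  6 -> 1111110 (7 bits)
  6 -> 1111110 (7 bits)
Total length = 7 + 10 + 7 + 7 = 31 bits.

Unary([6, 9, 6, 6]) = 1111110111111111011111101111110 (31 bits)


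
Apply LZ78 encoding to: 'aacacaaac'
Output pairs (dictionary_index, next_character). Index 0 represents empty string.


LZ78 encoding steps:
Dictionary: {0: ''}
Step 1: w='' (idx 0), next='a' -> output (0, 'a'), add 'a' as idx 1
Step 2: w='a' (idx 1), next='c' -> output (1, 'c'), add 'ac' as idx 2
Step 3: w='ac' (idx 2), next='a' -> output (2, 'a'), add 'aca' as idx 3
Step 4: w='a' (idx 1), next='a' -> output (1, 'a'), add 'aa' as idx 4
Step 5: w='' (idx 0), next='c' -> output (0, 'c'), add 'c' as idx 5


Encoded: [(0, 'a'), (1, 'c'), (2, 'a'), (1, 'a'), (0, 'c')]


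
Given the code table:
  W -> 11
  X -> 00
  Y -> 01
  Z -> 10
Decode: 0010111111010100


Decoding:
00 -> X
10 -> Z
11 -> W
11 -> W
11 -> W
01 -> Y
01 -> Y
00 -> X


Result: XZWWWYYX


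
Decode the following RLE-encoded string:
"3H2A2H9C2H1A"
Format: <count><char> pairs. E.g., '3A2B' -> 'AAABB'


Expanding each <count><char> pair:
  3H -> 'HHH'
  2A -> 'AA'
  2H -> 'HH'
  9C -> 'CCCCCCCCC'
  2H -> 'HH'
  1A -> 'A'

Decoded = HHHAAHHCCCCCCCCCHHA


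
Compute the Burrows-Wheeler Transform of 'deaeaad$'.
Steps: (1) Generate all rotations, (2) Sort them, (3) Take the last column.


Rotations (sorted):
  0: $deaeaad -> last char: d
  1: aad$deae -> last char: e
  2: ad$deaea -> last char: a
  3: aeaad$de -> last char: e
  4: d$deaeaa -> last char: a
  5: deaeaad$ -> last char: $
  6: eaad$dea -> last char: a
  7: eaeaad$d -> last char: d


BWT = deaea$ad


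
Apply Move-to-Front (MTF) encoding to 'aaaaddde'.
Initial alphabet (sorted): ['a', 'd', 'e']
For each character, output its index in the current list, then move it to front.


MTF encoding:
'a': index 0 in ['a', 'd', 'e'] -> ['a', 'd', 'e']
'a': index 0 in ['a', 'd', 'e'] -> ['a', 'd', 'e']
'a': index 0 in ['a', 'd', 'e'] -> ['a', 'd', 'e']
'a': index 0 in ['a', 'd', 'e'] -> ['a', 'd', 'e']
'd': index 1 in ['a', 'd', 'e'] -> ['d', 'a', 'e']
'd': index 0 in ['d', 'a', 'e'] -> ['d', 'a', 'e']
'd': index 0 in ['d', 'a', 'e'] -> ['d', 'a', 'e']
'e': index 2 in ['d', 'a', 'e'] -> ['e', 'd', 'a']


Output: [0, 0, 0, 0, 1, 0, 0, 2]


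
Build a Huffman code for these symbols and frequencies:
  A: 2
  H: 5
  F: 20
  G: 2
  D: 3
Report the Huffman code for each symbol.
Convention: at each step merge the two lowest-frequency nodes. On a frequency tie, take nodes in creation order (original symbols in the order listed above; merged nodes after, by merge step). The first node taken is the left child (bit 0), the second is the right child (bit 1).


Huffman tree construction:
Step 1: Merge A(2) + G(2) = 4
Step 2: Merge D(3) + (A+G)(4) = 7
Step 3: Merge H(5) + (D+(A+G))(7) = 12
Step 4: Merge (H+(D+(A+G)))(12) + F(20) = 32
Read each symbol's code off the tree from the root (left child = 0, right child = 1).

Codes:
  A: 0110 (length 4)
  H: 00 (length 2)
  F: 1 (length 1)
  G: 0111 (length 4)
  D: 010 (length 3)
Average code length: 55/32 = 1.7188 bits/symbol


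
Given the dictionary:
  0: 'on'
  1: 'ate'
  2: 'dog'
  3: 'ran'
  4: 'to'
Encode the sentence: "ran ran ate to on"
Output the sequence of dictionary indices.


Look up each word in the dictionary:
  'ran' -> 3
  'ran' -> 3
  'ate' -> 1
  'to' -> 4
  'on' -> 0

Encoded: [3, 3, 1, 4, 0]


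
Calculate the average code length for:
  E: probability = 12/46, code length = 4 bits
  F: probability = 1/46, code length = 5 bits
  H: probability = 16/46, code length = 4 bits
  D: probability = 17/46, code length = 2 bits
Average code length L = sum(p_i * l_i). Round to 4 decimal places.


Weighted contributions p_i * l_i:
  E: (12/46) * 4 = 48/46
  F: (1/46) * 5 = 5/46
  H: (16/46) * 4 = 64/46
  D: (17/46) * 2 = 34/46
Sum = (48 + 5 + 64 + 34)/46 = 151/46

L = 151/46 = 3.2826 bits/symbol


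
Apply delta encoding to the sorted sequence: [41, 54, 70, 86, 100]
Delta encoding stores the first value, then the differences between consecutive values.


First value: 41
Deltas:
  54 - 41 = 13
  70 - 54 = 16
  86 - 70 = 16
  100 - 86 = 14


Delta encoded: [41, 13, 16, 16, 14]


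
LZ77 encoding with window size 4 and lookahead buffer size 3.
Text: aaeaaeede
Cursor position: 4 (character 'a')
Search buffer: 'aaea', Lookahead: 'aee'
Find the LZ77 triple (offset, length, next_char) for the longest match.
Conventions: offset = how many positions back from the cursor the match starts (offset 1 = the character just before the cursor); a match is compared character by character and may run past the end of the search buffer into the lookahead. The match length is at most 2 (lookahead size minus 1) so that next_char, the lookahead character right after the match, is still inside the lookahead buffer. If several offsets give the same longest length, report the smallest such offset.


Try each offset into the search buffer:
  offset=1 (pos 3, char 'a'): match length 1
  offset=2 (pos 2, char 'e'): match length 0
  offset=3 (pos 1, char 'a'): match length 2
  offset=4 (pos 0, char 'a'): match length 1
Longest match has length 2 at offset 3.
next_char = character at position 4 + 2 = 6 -> 'e'

Best match: offset=3, length=2 (matching 'ae' starting at position 1)
LZ77 triple: (3, 2, 'e')


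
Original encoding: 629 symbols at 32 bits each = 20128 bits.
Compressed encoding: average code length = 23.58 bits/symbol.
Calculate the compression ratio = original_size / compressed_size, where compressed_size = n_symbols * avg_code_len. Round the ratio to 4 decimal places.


original_size = n_symbols * orig_bits = 629 * 32 = 20128 bits
compressed_size = n_symbols * avg_code_len = 629 * 23.58 = 14831.82 bits
ratio = original_size / compressed_size = 20128 / 14831.82 = 1.3571

Compression ratio = 1.3571


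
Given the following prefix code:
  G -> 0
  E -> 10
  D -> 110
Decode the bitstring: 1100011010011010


Decoding step by step:
Bits 110 -> D
Bits 0 -> G
Bits 0 -> G
Bits 110 -> D
Bits 10 -> E
Bits 0 -> G
Bits 110 -> D
Bits 10 -> E


Decoded message: DGGDEGDE


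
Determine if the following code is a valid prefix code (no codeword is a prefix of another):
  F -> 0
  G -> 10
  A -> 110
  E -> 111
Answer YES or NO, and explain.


Checking each pair (does one codeword prefix another?):
  F='0' vs G='10': no prefix
  F='0' vs A='110': no prefix
  F='0' vs E='111': no prefix
  G='10' vs F='0': no prefix
  G='10' vs A='110': no prefix
  G='10' vs E='111': no prefix
  A='110' vs F='0': no prefix
  A='110' vs G='10': no prefix
  A='110' vs E='111': no prefix
  E='111' vs F='0': no prefix
  E='111' vs G='10': no prefix
  E='111' vs A='110': no prefix
No violation found over all pairs.

YES -- this is a valid prefix code. No codeword is a prefix of any other codeword.


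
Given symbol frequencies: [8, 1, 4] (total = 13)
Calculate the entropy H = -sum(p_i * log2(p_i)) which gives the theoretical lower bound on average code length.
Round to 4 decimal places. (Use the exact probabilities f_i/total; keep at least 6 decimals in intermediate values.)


Per-symbol terms -p_i * log2(p_i) with p_i = f_i/13:
  p = 8/13 = 0.615385: log2(p) = -0.700440, -p*log2(p) = 0.431040
  p = 1/13 = 0.076923: log2(p) = -3.700440, -p*log2(p) = 0.284649
  p = 4/13 = 0.307692: log2(p) = -1.700440, -p*log2(p) = 0.523212
H = 0.431040 + 0.284649 + 0.523212 = 1.238901

H = 1.2389 bits/symbol


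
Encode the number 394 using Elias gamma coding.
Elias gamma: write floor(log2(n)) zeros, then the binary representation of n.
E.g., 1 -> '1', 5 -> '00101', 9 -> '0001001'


num_bits = floor(log2(394)) + 1 = 9
leading_zeros = num_bits - 1 = 8
binary(394) = 110001010

Elias gamma(394) = '00000000' + '110001010' = 00000000110001010 (17 bits)


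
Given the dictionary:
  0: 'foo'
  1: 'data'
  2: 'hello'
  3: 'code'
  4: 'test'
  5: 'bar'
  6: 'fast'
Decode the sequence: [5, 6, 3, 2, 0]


Look up each index in the dictionary:
  5 -> 'bar'
  6 -> 'fast'
  3 -> 'code'
  2 -> 'hello'
  0 -> 'foo'

Decoded: "bar fast code hello foo"


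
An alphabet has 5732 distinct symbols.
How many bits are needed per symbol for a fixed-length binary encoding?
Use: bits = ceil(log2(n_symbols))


log2(5732) = 12.4848
Bracket: 2^12 = 4096 < 5732 <= 2^13 = 8192
So ceil(log2(5732)) = 13

bits = ceil(log2(5732)) = ceil(12.4848) = 13 bits


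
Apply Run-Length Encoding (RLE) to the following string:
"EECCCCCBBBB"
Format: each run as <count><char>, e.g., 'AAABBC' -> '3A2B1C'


Scanning runs left to right:
  i=0: run of 'E' x 2 -> '2E'
  i=2: run of 'C' x 5 -> '5C'
  i=7: run of 'B' x 4 -> '4B'

RLE = 2E5C4B


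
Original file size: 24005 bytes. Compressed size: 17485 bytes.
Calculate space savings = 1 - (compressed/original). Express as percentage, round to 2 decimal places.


ratio = compressed/original = 17485/24005 = 0.72839
savings = 1 - ratio = 1 - 0.72839 = 0.27161
as a percentage: 0.27161 * 100 = 27.16%

Space savings = 1 - 17485/24005 = 27.16%


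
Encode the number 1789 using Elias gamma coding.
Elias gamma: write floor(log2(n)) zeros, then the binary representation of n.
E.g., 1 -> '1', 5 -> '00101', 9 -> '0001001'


num_bits = floor(log2(1789)) + 1 = 11
leading_zeros = num_bits - 1 = 10
binary(1789) = 11011111101

Elias gamma(1789) = '0000000000' + '11011111101' = 000000000011011111101 (21 bits)


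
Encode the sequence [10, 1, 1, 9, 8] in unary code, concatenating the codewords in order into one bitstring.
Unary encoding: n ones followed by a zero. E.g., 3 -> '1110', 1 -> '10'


Encode each number as n ones followed by a terminating 0:
  10 -> 11111111110 (11 bits)
  1 -> 10 (2 bits)
  1 -> 10 (2 bits)
  9 -> 1111111110 (10 bits)
  8 -> 111111110 (9 bits)
Total length = 11 + 2 + 2 + 10 + 9 = 34 bits.

Unary([10, 1, 1, 9, 8]) = 1111111111010101111111110111111110 (34 bits)


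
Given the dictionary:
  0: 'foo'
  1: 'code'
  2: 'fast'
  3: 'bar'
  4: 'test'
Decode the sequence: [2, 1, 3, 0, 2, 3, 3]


Look up each index in the dictionary:
  2 -> 'fast'
  1 -> 'code'
  3 -> 'bar'
  0 -> 'foo'
  2 -> 'fast'
  3 -> 'bar'
  3 -> 'bar'

Decoded: "fast code bar foo fast bar bar"


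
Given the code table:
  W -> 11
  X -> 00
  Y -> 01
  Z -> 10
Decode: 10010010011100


Decoding:
10 -> Z
01 -> Y
00 -> X
10 -> Z
01 -> Y
11 -> W
00 -> X


Result: ZYXZYWX


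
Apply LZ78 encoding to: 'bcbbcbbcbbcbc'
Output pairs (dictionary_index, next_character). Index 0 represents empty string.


LZ78 encoding steps:
Dictionary: {0: ''}
Step 1: w='' (idx 0), next='b' -> output (0, 'b'), add 'b' as idx 1
Step 2: w='' (idx 0), next='c' -> output (0, 'c'), add 'c' as idx 2
Step 3: w='b' (idx 1), next='b' -> output (1, 'b'), add 'bb' as idx 3
Step 4: w='c' (idx 2), next='b' -> output (2, 'b'), add 'cb' as idx 4
Step 5: w='b' (idx 1), next='c' -> output (1, 'c'), add 'bc' as idx 5
Step 6: w='bb' (idx 3), next='c' -> output (3, 'c'), add 'bbc' as idx 6
Step 7: w='bc' (idx 5), end of input -> output (5, '')


Encoded: [(0, 'b'), (0, 'c'), (1, 'b'), (2, 'b'), (1, 'c'), (3, 'c'), (5, '')]


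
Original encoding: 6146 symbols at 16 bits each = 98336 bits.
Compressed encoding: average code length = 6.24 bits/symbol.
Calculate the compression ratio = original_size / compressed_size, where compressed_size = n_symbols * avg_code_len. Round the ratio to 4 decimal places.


original_size = n_symbols * orig_bits = 6146 * 16 = 98336 bits
compressed_size = n_symbols * avg_code_len = 6146 * 6.24 = 38351.04 bits
ratio = original_size / compressed_size = 98336 / 38351.04 = 2.5641

Compression ratio = 2.5641


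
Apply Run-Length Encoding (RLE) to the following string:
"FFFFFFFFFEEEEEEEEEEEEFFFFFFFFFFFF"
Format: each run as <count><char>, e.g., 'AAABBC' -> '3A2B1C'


Scanning runs left to right:
  i=0: run of 'F' x 9 -> '9F'
  i=9: run of 'E' x 12 -> '12E'
  i=21: run of 'F' x 12 -> '12F'

RLE = 9F12E12F


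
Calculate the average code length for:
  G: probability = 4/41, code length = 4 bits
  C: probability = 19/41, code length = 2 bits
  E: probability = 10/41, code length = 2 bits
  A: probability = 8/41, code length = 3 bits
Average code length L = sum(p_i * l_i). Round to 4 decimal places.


Weighted contributions p_i * l_i:
  G: (4/41) * 4 = 16/41
  C: (19/41) * 2 = 38/41
  E: (10/41) * 2 = 20/41
  A: (8/41) * 3 = 24/41
Sum = (16 + 38 + 20 + 24)/41 = 98/41

L = 98/41 = 2.3902 bits/symbol


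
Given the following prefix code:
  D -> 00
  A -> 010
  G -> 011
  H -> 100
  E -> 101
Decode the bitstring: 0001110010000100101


Decoding step by step:
Bits 00 -> D
Bits 011 -> G
Bits 100 -> H
Bits 100 -> H
Bits 00 -> D
Bits 100 -> H
Bits 101 -> E


Decoded message: DGHHDHE


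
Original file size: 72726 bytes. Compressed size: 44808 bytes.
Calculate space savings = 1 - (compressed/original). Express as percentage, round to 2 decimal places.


ratio = compressed/original = 44808/72726 = 0.616121
savings = 1 - ratio = 1 - 0.616121 = 0.383879
as a percentage: 0.383879 * 100 = 38.39%

Space savings = 1 - 44808/72726 = 38.39%


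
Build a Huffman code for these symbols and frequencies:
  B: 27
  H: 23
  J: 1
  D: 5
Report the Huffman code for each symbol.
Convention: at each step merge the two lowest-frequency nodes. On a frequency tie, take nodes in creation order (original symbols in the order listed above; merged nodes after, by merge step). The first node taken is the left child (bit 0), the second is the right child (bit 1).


Huffman tree construction:
Step 1: Merge J(1) + D(5) = 6
Step 2: Merge (J+D)(6) + H(23) = 29
Step 3: Merge B(27) + ((J+D)+H)(29) = 56
Read each symbol's code off the tree from the root (left child = 0, right child = 1).

Codes:
  B: 0 (length 1)
  H: 11 (length 2)
  J: 100 (length 3)
  D: 101 (length 3)
Average code length: 91/56 = 1.6250 bits/symbol


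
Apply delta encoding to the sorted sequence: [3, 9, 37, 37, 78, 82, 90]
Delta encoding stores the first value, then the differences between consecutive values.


First value: 3
Deltas:
  9 - 3 = 6
  37 - 9 = 28
  37 - 37 = 0
  78 - 37 = 41
  82 - 78 = 4
  90 - 82 = 8


Delta encoded: [3, 6, 28, 0, 41, 4, 8]


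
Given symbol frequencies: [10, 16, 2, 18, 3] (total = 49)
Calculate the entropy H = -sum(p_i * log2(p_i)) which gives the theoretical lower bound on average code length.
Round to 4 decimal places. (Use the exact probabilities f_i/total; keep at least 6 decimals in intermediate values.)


Per-symbol terms -p_i * log2(p_i) with p_i = f_i/49:
  p = 10/49 = 0.204082: log2(p) = -2.292782, -p*log2(p) = 0.467915
  p = 16/49 = 0.326531: log2(p) = -1.614710, -p*log2(p) = 0.527252
  p = 2/49 = 0.040816: log2(p) = -4.614710, -p*log2(p) = 0.188356
  p = 18/49 = 0.367347: log2(p) = -1.444785, -p*log2(p) = 0.530737
  p = 3/49 = 0.061224: log2(p) = -4.029747, -p*log2(p) = 0.246719
H = 0.467915 + 0.527252 + 0.188356 + 0.530737 + 0.246719 = 1.960979

H = 1.961 bits/symbol


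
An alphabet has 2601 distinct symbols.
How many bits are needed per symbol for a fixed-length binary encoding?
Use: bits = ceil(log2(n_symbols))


log2(2601) = 11.3449
Bracket: 2^11 = 2048 < 2601 <= 2^12 = 4096
So ceil(log2(2601)) = 12

bits = ceil(log2(2601)) = ceil(11.3449) = 12 bits


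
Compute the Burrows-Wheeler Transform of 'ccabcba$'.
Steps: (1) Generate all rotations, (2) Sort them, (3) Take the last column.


Rotations (sorted):
  0: $ccabcba -> last char: a
  1: a$ccabcb -> last char: b
  2: abcba$cc -> last char: c
  3: ba$ccabc -> last char: c
  4: bcba$cca -> last char: a
  5: cabcba$c -> last char: c
  6: cba$ccab -> last char: b
  7: ccabcba$ -> last char: $


BWT = abccacb$


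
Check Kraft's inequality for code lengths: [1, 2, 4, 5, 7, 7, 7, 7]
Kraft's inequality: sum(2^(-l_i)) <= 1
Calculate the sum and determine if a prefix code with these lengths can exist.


Sum = 2^(-1) + 2^(-2) + 2^(-4) + 2^(-5) + 2^(-7) + 2^(-7) + 2^(-7) + 2^(-7)
    = 0.5 + 0.25 + 0.0625 + 0.03125 + 0.0078125 + 0.0078125 + 0.0078125 + 0.0078125
    = 112/128 = 0.875
Since 0.875 <= 1, Kraft's inequality IS satisfied.
A prefix code with these lengths CAN exist.

Kraft sum = 0.875. Satisfied.


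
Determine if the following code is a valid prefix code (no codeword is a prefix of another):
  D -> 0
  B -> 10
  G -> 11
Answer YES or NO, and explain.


Checking each pair (does one codeword prefix another?):
  D='0' vs B='10': no prefix
  D='0' vs G='11': no prefix
  B='10' vs D='0': no prefix
  B='10' vs G='11': no prefix
  G='11' vs D='0': no prefix
  G='11' vs B='10': no prefix
No violation found over all pairs.

YES -- this is a valid prefix code. No codeword is a prefix of any other codeword.


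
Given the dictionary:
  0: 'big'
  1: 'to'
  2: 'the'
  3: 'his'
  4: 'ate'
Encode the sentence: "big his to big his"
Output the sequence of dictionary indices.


Look up each word in the dictionary:
  'big' -> 0
  'his' -> 3
  'to' -> 1
  'big' -> 0
  'his' -> 3

Encoded: [0, 3, 1, 0, 3]


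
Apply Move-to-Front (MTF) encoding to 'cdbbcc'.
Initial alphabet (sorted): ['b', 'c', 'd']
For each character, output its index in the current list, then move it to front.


MTF encoding:
'c': index 1 in ['b', 'c', 'd'] -> ['c', 'b', 'd']
'd': index 2 in ['c', 'b', 'd'] -> ['d', 'c', 'b']
'b': index 2 in ['d', 'c', 'b'] -> ['b', 'd', 'c']
'b': index 0 in ['b', 'd', 'c'] -> ['b', 'd', 'c']
'c': index 2 in ['b', 'd', 'c'] -> ['c', 'b', 'd']
'c': index 0 in ['c', 'b', 'd'] -> ['c', 'b', 'd']


Output: [1, 2, 2, 0, 2, 0]


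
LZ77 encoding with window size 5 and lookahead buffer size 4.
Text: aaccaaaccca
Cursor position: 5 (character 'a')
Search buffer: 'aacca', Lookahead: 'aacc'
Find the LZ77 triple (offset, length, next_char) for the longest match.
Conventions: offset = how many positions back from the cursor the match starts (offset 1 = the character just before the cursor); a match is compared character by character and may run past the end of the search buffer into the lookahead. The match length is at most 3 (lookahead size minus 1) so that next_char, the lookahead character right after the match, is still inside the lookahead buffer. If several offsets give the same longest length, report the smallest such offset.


Try each offset into the search buffer:
  offset=1 (pos 4, char 'a'): match length 2
  offset=2 (pos 3, char 'c'): match length 0
  offset=3 (pos 2, char 'c'): match length 0
  offset=4 (pos 1, char 'a'): match length 1
  offset=5 (pos 0, char 'a'): match length 3
Longest match has length 3 at offset 5.
next_char = character at position 5 + 3 = 8 -> 'c'

Best match: offset=5, length=3 (matching 'aac' starting at position 0)
LZ77 triple: (5, 3, 'c')


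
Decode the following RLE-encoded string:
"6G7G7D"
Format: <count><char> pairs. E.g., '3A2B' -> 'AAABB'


Expanding each <count><char> pair:
  6G -> 'GGGGGG'
  7G -> 'GGGGGGG'
  7D -> 'DDDDDDD'

Decoded = GGGGGGGGGGGGGDDDDDDD


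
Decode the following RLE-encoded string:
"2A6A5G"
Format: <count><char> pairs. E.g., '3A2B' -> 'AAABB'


Expanding each <count><char> pair:
  2A -> 'AA'
  6A -> 'AAAAAA'
  5G -> 'GGGGG'

Decoded = AAAAAAAAGGGGG


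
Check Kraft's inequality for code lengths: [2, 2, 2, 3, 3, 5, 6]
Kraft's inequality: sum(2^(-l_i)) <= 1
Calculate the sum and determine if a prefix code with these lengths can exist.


Sum = 2^(-2) + 2^(-2) + 2^(-2) + 2^(-3) + 2^(-3) + 2^(-5) + 2^(-6)
    = 0.25 + 0.25 + 0.25 + 0.125 + 0.125 + 0.03125 + 0.015625
    = 67/64 = 1.046875
Since 1.046875 > 1, Kraft's inequality is NOT satisfied.
A prefix code with these lengths CANNOT exist.

Kraft sum = 1.046875. Not satisfied.
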